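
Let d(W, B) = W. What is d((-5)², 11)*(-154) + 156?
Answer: -3694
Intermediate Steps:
d((-5)², 11)*(-154) + 156 = (-5)²*(-154) + 156 = 25*(-154) + 156 = -3850 + 156 = -3694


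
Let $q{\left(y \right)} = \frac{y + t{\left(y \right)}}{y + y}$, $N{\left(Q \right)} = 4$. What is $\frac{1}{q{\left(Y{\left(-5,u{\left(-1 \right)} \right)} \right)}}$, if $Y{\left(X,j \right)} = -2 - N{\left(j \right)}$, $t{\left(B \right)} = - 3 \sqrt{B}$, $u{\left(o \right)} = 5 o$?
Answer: $\frac{4}{5} - \frac{2 i \sqrt{6}}{5} \approx 0.8 - 0.9798 i$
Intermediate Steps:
$Y{\left(X,j \right)} = -6$ ($Y{\left(X,j \right)} = -2 - 4 = -6$)
$q{\left(y \right)} = \frac{y - 3 \sqrt{y}}{2 y}$ ($q{\left(y \right)} = \frac{y - 3 \sqrt{y}}{y + y} = \frac{y - 3 \sqrt{y}}{2 y}$)
$\frac{1}{q{\left(Y{\left(-5,u{\left(-1 \right)} \right)} \right)}} = \frac{1}{\frac{1}{2} \frac{1}{-6} \left(-6 - 3 \sqrt{-6}\right)} = \frac{1}{\frac{1}{2} \left(- \frac{1}{6}\right) \left(-6 - 3 i \sqrt{6}\right)} = \frac{1}{\frac{1}{2} + \frac{i \sqrt{6}}{4}}$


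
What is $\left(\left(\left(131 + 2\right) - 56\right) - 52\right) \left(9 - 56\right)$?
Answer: $-1175$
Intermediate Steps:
$\left(\left(\left(131 + 2\right) - 56\right) - 52\right) \left(9 - 56\right) = \left(\left(133 - 56\right) - 52\right) \left(9 - 56\right) = \left(77 - 52\right) \left(-47\right) = 25 \left(-47\right) = -1175$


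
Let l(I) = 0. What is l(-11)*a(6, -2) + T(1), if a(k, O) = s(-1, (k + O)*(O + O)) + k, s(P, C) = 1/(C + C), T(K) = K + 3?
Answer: 4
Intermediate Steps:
T(K) = 3 + K
s(P, C) = 1/(2*C)
a(k, O) = k + 1/(4*O*(O + k)) (a(k, O) = 1/(2*(((k + O)*(O + O)))) + k = 1/(2*(((O + k)*(2*O)))) + k = 1/(2*((2*O*(O + k)))) + k = (1/(2*O*(O + k)))/2 + k = 1/(4*O*(O + k)) + k = k + 1/(4*O*(O + k)))
l(-11)*a(6, -2) + T(1) = 0*((1/4 - 2*6*(-2 + 6))/((-2)*(-2 + 6))) + (3 + 1) = 0*(-1/2*(1/4 - 2*6*4)/4) + 4 = 0*(-1/2*1/4*(1/4 - 48)) + 4 = 0*(-1/2*1/4*(-191/4)) + 4 = 0*(191/32) + 4 = 0 + 4 = 4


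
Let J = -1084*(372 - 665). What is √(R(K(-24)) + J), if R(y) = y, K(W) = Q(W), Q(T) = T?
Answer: 2*√79397 ≈ 563.55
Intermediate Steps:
K(W) = W
J = 317612 (J = -1084*(-293) = 317612)
√(R(K(-24)) + J) = √(-24 + 317612) = √317588 = 2*√79397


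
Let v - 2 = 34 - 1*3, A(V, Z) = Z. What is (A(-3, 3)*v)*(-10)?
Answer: -990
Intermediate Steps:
v = 33 (v = 2 + (34 - 1*3) = 2 + (34 - 3) = 2 + 31 = 33)
(A(-3, 3)*v)*(-10) = (3*33)*(-10) = 99*(-10) = -990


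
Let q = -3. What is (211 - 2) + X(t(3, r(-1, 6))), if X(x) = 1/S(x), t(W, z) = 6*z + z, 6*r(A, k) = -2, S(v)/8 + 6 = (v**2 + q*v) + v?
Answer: 61873/296 ≈ 209.03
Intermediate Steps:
S(v) = -48 - 16*v + 8*v**2 (S(v) = -48 + 8*((v**2 - 3*v) + v) = -48 + 8*(v**2 - 2*v) = -48 + (-16*v + 8*v**2) = -48 - 16*v + 8*v**2)
r(A, k) = -1/3 (r(A, k) = (1/6)*(-2) = -1/3)
t(W, z) = 7*z
X(x) = 1/(-48 - 16*x + 8*x**2)
(211 - 2) + X(t(3, r(-1, 6))) = (211 - 2) + 1/(8*(-6 + (7*(-1/3))**2 - 14*(-1)/3)) = 209 + 1/(8*(-6 + (-7/3)**2 - 2*(-7/3))) = 209 + 1/(8*(-6 + 49/9 + 14/3)) = 209 + 1/(8*(37/9)) = 209 + (1/8)*(9/37) = 209 + 9/296 = 61873/296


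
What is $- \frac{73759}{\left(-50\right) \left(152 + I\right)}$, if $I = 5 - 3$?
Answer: $\frac{10537}{1100} \approx 9.5791$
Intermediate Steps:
$I = 2$ ($I = 5 - 3 = 2$)
$- \frac{73759}{\left(-50\right) \left(152 + I\right)} = - \frac{73759}{\left(-50\right) \left(152 + 2\right)} = - \frac{73759}{\left(-50\right) 154} = - \frac{73759}{-7700} = \left(-73759\right) \left(- \frac{1}{7700}\right) = \frac{10537}{1100}$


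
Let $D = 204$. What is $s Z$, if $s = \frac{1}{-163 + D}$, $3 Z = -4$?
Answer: $- \frac{4}{123} \approx -0.03252$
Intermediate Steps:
$Z = - \frac{4}{3}$ ($Z = \frac{1}{3} \left(-4\right) = - \frac{4}{3} \approx -1.3333$)
$s = \frac{1}{41}$ ($s = \frac{1}{-163 + 204} = \frac{1}{41} \approx 0.02439$)
$s Z = \frac{1}{41} \left(- \frac{4}{3}\right) = - \frac{4}{123}$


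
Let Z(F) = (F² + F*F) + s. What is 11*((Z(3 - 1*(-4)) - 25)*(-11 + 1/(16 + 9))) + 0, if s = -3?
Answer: -42196/5 ≈ -8439.2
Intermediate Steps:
Z(F) = -3 + 2*F² (Z(F) = (F² + F*F) - 3 = (F² + F²) - 3 = 2*F² - 3 = -3 + 2*F²)
11*((Z(3 - 1*(-4)) - 25)*(-11 + 1/(16 + 9))) + 0 = 11*(((-3 + 2*(3 - 1*(-4))²) - 25)*(-11 + 1/(16 + 9))) + 0 = 11*(((-3 + 2*(3 + 4)²) - 25)*(-11 + 1/25)) + 0 = 11*(((-3 + 2*7²) - 25)*(-11 + 1/25)) + 0 = 11*(((-3 + 2*49) - 25)*(-274/25)) + 0 = 11*(((-3 + 98) - 25)*(-274/25)) + 0 = 11*((95 - 25)*(-274/25)) + 0 = 11*(70*(-274/25)) + 0 = 11*(-3836/5) + 0 = -42196/5 + 0 = -42196/5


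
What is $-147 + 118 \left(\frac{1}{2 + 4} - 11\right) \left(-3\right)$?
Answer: $3688$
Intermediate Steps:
$-147 + 118 \left(\frac{1}{2 + 4} - 11\right) \left(-3\right) = -147 + 118 \left(\frac{1}{6} - 11\right) \left(-3\right) = -147 + 118 \left(\left(- \frac{65}{6}\right) \left(-3\right)\right) = -147 + 118 \cdot \frac{65}{2} = -147 + 3835 = 3688$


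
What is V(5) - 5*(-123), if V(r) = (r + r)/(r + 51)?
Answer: 17225/28 ≈ 615.18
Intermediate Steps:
V(r) = 2*r/(51 + r) (V(r) = (2*r)/(51 + r) = 2*r/(51 + r))
V(5) - 5*(-123) = 2*5/(51 + 5) - 5*(-123) = 2*5/56 + 615 = 2*5*(1/56) + 615 = 5/28 + 615 = 17225/28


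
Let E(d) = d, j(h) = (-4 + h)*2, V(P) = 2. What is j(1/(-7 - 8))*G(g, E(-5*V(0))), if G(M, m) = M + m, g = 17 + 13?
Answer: -488/3 ≈ -162.67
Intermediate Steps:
j(h) = -8 + 2*h
g = 30
j(1/(-7 - 8))*G(g, E(-5*V(0))) = (-8 + 2/(-7 - 8))*(30 - 5*2) = (-8 + 2/(-15))*(30 - 10) = (-8 + 2*(-1/15))*20 = (-8 - 2/15)*20 = -122/15*20 = -488/3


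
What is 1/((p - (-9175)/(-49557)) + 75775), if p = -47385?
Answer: 49557/1406914055 ≈ 3.5224e-5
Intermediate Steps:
1/((p - (-9175)/(-49557)) + 75775) = 1/((-47385 - (-9175)/(-49557)) + 75775) = 1/((-47385 - (-9175)*(-1)/49557) + 75775) = 1/((-47385 - 1*9175/49557) + 75775) = 1/((-47385 - 9175/49557) + 75775) = 1/(-2348267620/49557 + 75775) = 1/(1406914055/49557) = 49557/1406914055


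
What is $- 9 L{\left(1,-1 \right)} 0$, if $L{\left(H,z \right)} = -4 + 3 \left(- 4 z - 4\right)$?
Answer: $0$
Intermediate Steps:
$L{\left(H,z \right)} = -16 - 12 z$ ($L{\left(H,z \right)} = -4 + 3 \left(-4 - 4 z\right) = -4 - \left(12 + 12 z\right) = -16 - 12 z$)
$- 9 L{\left(1,-1 \right)} 0 = - 9 \left(-16 - -12\right) 0 = - 9 \left(-16 + 12\right) 0 = \left(-9\right) \left(-4\right) 0 = 36 \cdot 0 = 0$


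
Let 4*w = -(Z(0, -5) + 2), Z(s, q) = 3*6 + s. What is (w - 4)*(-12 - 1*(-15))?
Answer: -27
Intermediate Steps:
Z(s, q) = 18 + s
w = -5 (w = (-((18 + 0) + 2))/4 = (-(18 + 2))/4 = (-1*20)/4 = (¼)*(-20) = -5)
(w - 4)*(-12 - 1*(-15)) = (-5 - 4)*(-12 - 1*(-15)) = -9*(-12 + 15) = -9*3 = -27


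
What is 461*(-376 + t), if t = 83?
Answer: -135073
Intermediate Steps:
461*(-376 + t) = 461*(-376 + 83) = 461*(-293) = -135073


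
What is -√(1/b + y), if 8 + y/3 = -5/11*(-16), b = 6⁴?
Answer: -I*√342023/396 ≈ -1.4768*I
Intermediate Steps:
b = 1296
y = -24/11 (y = -24 + 3*(-5/11*(-16)) = -24 + 3*(80/11) = -24 + 240/11 = -24/11 ≈ -2.1818)
-√(1/b + y) = -√(1/1296 - 24/11) = -√(-31093/14256) = -I*√342023/396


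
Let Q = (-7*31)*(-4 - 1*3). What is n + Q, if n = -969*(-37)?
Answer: 37372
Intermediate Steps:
n = 35853
Q = 1519 (Q = -217*(-4 - 3) = -217*(-7) = 1519)
n + Q = 35853 + 1519 = 37372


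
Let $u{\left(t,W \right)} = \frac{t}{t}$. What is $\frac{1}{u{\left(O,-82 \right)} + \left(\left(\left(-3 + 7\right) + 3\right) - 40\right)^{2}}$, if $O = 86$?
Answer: $\frac{1}{1090} \approx 0.00091743$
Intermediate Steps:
$u{\left(t,W \right)} = 1$
$\frac{1}{u{\left(O,-82 \right)} + \left(\left(\left(-3 + 7\right) + 3\right) - 40\right)^{2}} = \frac{1}{1 + \left(\left(\left(-3 + 7\right) + 3\right) - 40\right)^{2}} = \frac{1}{1 + \left(\left(4 + 3\right) - 40\right)^{2}} = \frac{1}{1 + \left(7 - 40\right)^{2}} = \frac{1}{1 + \left(-33\right)^{2}} = \frac{1}{1 + 1089} = \frac{1}{1090}$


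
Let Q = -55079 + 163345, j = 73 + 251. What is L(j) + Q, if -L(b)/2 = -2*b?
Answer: 109562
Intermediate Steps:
j = 324
L(b) = 4*b (L(b) = -(-4)*b = 4*b)
Q = 108266
L(j) + Q = 4*324 + 108266 = 1296 + 108266 = 109562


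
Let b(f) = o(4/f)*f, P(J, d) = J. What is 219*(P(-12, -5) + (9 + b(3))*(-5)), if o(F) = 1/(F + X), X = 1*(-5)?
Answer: -127458/11 ≈ -11587.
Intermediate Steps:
X = -5
o(F) = 1/(-5 + F) (o(F) = 1/(F - 5) = 1/(-5 + F))
b(f) = f/(-5 + 4/f)
219*(P(-12, -5) + (9 + b(3))*(-5)) = 219*(-12 + (9 - 1*3²/(-4 + 5*3))*(-5)) = 219*(-12 + (9 - 1*9/(-4 + 15))*(-5)) = 219*(-12 + (9 - 1*9/11)*(-5)) = 219*(-12 + (9 - 1*9*1/11)*(-5)) = 219*(-12 + (9 - 9/11)*(-5)) = 219*(-12 + (90/11)*(-5)) = 219*(-12 - 450/11) = 219*(-582/11) = -127458/11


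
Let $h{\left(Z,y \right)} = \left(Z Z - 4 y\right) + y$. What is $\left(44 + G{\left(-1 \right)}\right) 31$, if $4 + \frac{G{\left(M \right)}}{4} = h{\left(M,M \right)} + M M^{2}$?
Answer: $1240$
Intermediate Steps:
$h{\left(Z,y \right)} = Z^{2} - 3 y$ ($h{\left(Z,y \right)} = \left(Z^{2} - 4 y\right) + y = Z^{2} - 3 y$)
$G{\left(M \right)} = -16 - 12 M + 4 M^{2} + 4 M^{3}$ ($G{\left(M \right)} = -16 + 4 \left(\left(M^{2} - 3 M\right) + M M^{2}\right) = -16 + 4 \left(\left(M^{2} - 3 M\right) + M^{3}\right) = -16 + 4 \left(M^{2} + M^{3} - 3 M\right) = -16 + \left(- 12 M + 4 M^{2} + 4 M^{3}\right) = -16 - 12 M + 4 M^{2} + 4 M^{3}$)
$\left(44 + G{\left(-1 \right)}\right) 31 = \left(44 + \left(-16 - -12 + 4 \left(-1\right)^{2} + 4 \left(-1\right)^{3}\right)\right) 31 = \left(44 + \left(-16 + 12 + 4 \cdot 1 + 4 \left(-1\right)\right)\right) 31 = \left(44 + \left(-16 + 12 + 4 - 4\right)\right) 31 = \left(44 - 4\right) 31 = 40 \cdot 31 = 1240$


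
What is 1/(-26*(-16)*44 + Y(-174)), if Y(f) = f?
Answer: 1/18130 ≈ 5.5157e-5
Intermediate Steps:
1/(-26*(-16)*44 + Y(-174)) = 1/(-26*(-16)*44 - 174) = 1/(416*44 - 174) = 1/(18304 - 174) = 1/18130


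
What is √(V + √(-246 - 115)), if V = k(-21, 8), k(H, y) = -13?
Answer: √(-13 + 19*I) ≈ 2.2385 + 4.2439*I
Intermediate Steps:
V = -13
√(V + √(-246 - 115)) = √(-13 + √(-246 - 115)) = √(-13 + √(-361)) = √(-13 + 19*I)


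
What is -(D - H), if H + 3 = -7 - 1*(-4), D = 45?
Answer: -51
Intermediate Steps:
H = -6 (H = -3 + (-7 - 1*(-4)) = -3 + (-7 + 4) = -3 - 3 = -6)
-(D - H) = -(45 - 1*(-6)) = -(45 + 6) = -1*51 = -51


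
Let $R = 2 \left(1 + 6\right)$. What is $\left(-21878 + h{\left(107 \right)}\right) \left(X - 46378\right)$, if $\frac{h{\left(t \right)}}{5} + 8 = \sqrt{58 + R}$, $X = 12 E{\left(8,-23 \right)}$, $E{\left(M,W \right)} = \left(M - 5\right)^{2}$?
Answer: $1014145860 - 1388100 \sqrt{2} \approx 1.0122 \cdot 10^{9}$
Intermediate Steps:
$R = 14$ ($R = 2 \cdot 7 = 14$)
$E{\left(M,W \right)} = \left(-5 + M\right)^{2}$
$X = 108$ ($X = 12 \left(-5 + 8\right)^{2} = 12 \cdot 3^{2} = 12 \cdot 9 = 108$)
$h{\left(t \right)} = -40 + 30 \sqrt{2}$ ($h{\left(t \right)} = -40 + 5 \sqrt{58 + 14} = -40 + 5 \sqrt{72} = -40 + 5 \cdot 6 \sqrt{2} = -40 + 30 \sqrt{2}$)
$\left(-21878 + h{\left(107 \right)}\right) \left(X - 46378\right) = \left(-21878 - \left(40 - 30 \sqrt{2}\right)\right) \left(108 - 46378\right) = \left(-21918 + 30 \sqrt{2}\right) \left(-46270\right) = 1014145860 - 1388100 \sqrt{2}$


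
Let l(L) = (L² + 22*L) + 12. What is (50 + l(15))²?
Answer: 380689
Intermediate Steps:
l(L) = 12 + L² + 22*L
(50 + l(15))² = (50 + (12 + 15² + 22*15))² = (50 + (12 + 225 + 330))² = (50 + 567)² = 617² = 380689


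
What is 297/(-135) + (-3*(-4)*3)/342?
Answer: -199/95 ≈ -2.0947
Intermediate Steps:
297/(-135) + (-3*(-4)*3)/342 = 297*(-1/135) + (12*3)*(1/342) = -11/5 + 36*(1/342) = -11/5 + 2/19 = -199/95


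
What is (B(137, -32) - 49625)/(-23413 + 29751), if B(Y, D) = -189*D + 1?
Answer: -21788/3169 ≈ -6.8754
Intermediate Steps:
B(Y, D) = 1 - 189*D
(B(137, -32) - 49625)/(-23413 + 29751) = ((1 - 189*(-32)) - 49625)/(-23413 + 29751) = ((1 + 6048) - 49625)/6338 = (6049 - 49625)*(1/6338) = -43576*1/6338 = -21788/3169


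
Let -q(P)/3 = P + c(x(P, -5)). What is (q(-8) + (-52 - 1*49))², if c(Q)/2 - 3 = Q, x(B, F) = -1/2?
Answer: 8464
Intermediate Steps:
x(B, F) = -½ (x(B, F) = -1*½ = -½)
c(Q) = 6 + 2*Q
q(P) = -15 - 3*P (q(P) = -3*(P + (6 + 2*(-½))) = -3*(P + (6 - 1)) = -3*(P + 5) = -3*(5 + P) = -15 - 3*P)
(q(-8) + (-52 - 1*49))² = ((-15 - 3*(-8)) + (-52 - 1*49))² = ((-15 + 24) + (-52 - 49))² = (9 - 101)² = (-92)² = 8464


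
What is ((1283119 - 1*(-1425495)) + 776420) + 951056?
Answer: 4436090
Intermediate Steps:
((1283119 - 1*(-1425495)) + 776420) + 951056 = ((1283119 + 1425495) + 776420) + 951056 = (2708614 + 776420) + 951056 = 3485034 + 951056 = 4436090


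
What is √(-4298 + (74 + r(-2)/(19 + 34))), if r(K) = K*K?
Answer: 2*I*√2966251/53 ≈ 64.992*I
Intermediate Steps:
r(K) = K²
√(-4298 + (74 + r(-2)/(19 + 34))) = √(-4298 + (74 + (-2)²/(19 + 34))) = √(-4298 + (74 + 4/53)) = √(-4298 + 3926/53) = √(-223868/53) = 2*I*√2966251/53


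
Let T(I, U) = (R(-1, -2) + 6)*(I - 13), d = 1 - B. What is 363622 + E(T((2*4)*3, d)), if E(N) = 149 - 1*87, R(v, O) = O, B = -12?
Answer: 363684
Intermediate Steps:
d = 13 (d = 1 - 1*(-12) = 1 + 12 = 13)
T(I, U) = -52 + 4*I (T(I, U) = (-2 + 6)*(I - 13) = 4*(-13 + I) = -52 + 4*I)
E(N) = 62 (E(N) = 149 - 87 = 62)
363622 + E(T((2*4)*3, d)) = 363622 + 62 = 363684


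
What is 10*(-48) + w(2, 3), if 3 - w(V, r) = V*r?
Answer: -483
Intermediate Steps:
w(V, r) = 3 - V*r
10*(-48) + w(2, 3) = 10*(-48) + (3 - 1*2*3) = -480 + (3 - 6) = -480 - 3 = -483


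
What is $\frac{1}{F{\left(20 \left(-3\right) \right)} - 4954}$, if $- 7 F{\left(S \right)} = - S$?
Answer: $- \frac{7}{34738} \approx -0.00020151$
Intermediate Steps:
$F{\left(S \right)} = \frac{S}{7}$ ($F{\left(S \right)} = - \frac{\left(-1\right) S}{7} = \frac{S}{7}$)
$\frac{1}{F{\left(20 \left(-3\right) \right)} - 4954} = \frac{1}{\frac{20 \left(-3\right)}{7} - 4954} = \frac{1}{\frac{1}{7} \left(-60\right) - 4954} = \frac{1}{- \frac{60}{7} - 4954} = \frac{1}{- \frac{34738}{7}} = - \frac{7}{34738}$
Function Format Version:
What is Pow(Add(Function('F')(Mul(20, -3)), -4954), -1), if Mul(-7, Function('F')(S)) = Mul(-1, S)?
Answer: Rational(-7, 34738) ≈ -0.00020151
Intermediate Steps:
Function('F')(S) = Mul(Rational(1, 7), S) (Function('F')(S) = Mul(Rational(-1, 7), Mul(-1, S)) = Mul(Rational(1, 7), S))
Pow(Add(Function('F')(Mul(20, -3)), -4954), -1) = Pow(Add(Mul(Rational(1, 7), Mul(20, -3)), -4954), -1) = Pow(Add(Mul(Rational(1, 7), -60), -4954), -1) = Pow(Add(Rational(-60, 7), -4954), -1) = Pow(Rational(-34738, 7), -1) = Rational(-7, 34738)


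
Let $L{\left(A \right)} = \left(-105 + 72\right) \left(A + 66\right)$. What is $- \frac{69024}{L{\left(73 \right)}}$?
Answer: $\frac{23008}{1529} \approx 15.048$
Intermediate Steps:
$L{\left(A \right)} = -2178 - 33 A$ ($L{\left(A \right)} = - 33 \left(66 + A\right) = -2178 - 33 A$)
$- \frac{69024}{L{\left(73 \right)}} = - \frac{69024}{-2178 - 2409} = - \frac{69024}{-4587} = \left(-69024\right) \left(- \frac{1}{4587}\right) = \frac{23008}{1529}$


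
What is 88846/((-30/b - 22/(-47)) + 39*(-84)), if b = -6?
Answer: -4175762/153715 ≈ -27.166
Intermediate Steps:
88846/((-30/b - 22/(-47)) + 39*(-84)) = 88846/((-30/(-6) - 22/(-47)) + 39*(-84)) = 88846/((-30*(-⅙) - 22*(-1/47)) - 3276) = 88846/((5 + 22/47) - 3276) = 88846/(257/47 - 3276) = 88846/(-153715/47) = 88846*(-47/153715) = -4175762/153715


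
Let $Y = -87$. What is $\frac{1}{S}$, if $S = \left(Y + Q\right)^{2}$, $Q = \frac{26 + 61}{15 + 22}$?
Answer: $\frac{1369}{9809424} \approx 0.00013956$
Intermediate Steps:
$Q = \frac{87}{37} \approx 2.3514$
$S = \frac{9809424}{1369}$ ($S = \left(-87 + \frac{87}{37}\right)^{2} = \left(- \frac{3132}{37}\right)^{2} = \frac{9809424}{1369} \approx 7165.4$)
$\frac{1}{S} = \frac{1}{\frac{9809424}{1369}} = \frac{1369}{9809424}$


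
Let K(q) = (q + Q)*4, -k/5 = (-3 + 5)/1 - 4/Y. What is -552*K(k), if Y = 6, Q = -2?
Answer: 19136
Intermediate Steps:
k = -20/3 (k = -5*((-3 + 5)/1 - 4/6) = -5*(2*1 - 4*⅙) = -5*(2 - ⅔) = -5*4/3 = -20/3 ≈ -6.6667)
K(q) = -8 + 4*q (K(q) = (q - 2)*4 = (-2 + q)*4 = -8 + 4*q)
-552*K(k) = -552*(-8 + 4*(-20/3)) = -552*(-8 - 80/3) = -552*(-104/3) = 19136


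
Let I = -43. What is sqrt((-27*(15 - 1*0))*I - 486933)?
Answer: 7*I*sqrt(9582) ≈ 685.21*I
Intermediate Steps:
sqrt((-27*(15 - 1*0))*I - 486933) = sqrt(-27*(15 - 1*0)*(-43) - 486933) = sqrt(-27*(15 + 0)*(-43) - 486933) = sqrt(-27*15*(-43) - 486933) = sqrt(-405*(-43) - 486933) = sqrt(17415 - 486933) = sqrt(-469518) = 7*I*sqrt(9582)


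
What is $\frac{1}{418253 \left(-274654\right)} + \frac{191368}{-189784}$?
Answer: $- \frac{2747921513214225}{2725176291017026} \approx -1.0083$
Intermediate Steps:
$\frac{1}{418253 \left(-274654\right)} + \frac{191368}{-189784} = \frac{1}{418253} \left(- \frac{1}{274654}\right) + 191368 \left(- \frac{1}{189784}\right) = - \frac{1}{114874859462} - \frac{23921}{23723} = - \frac{2747921513214225}{2725176291017026}$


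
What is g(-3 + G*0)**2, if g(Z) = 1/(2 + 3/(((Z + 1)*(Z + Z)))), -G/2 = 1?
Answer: 16/81 ≈ 0.19753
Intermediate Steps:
G = -2 (G = -2*1 = -2)
g(Z) = 1/(2 + 3/(2*Z*(1 + Z))) (g(Z) = 1/(2 + 3/(((1 + Z)*(2*Z)))) = 1/(2 + 3/((2*Z*(1 + Z)))) = 1/(2 + 3*(1/(2*Z*(1 + Z)))) = 1/(2 + 3/(2*Z*(1 + Z))))
g(-3 + G*0)**2 = (2*(-3 - 2*0)*(1 + (-3 - 2*0))/(3 + 4*(-3 - 2*0) + 4*(-3 - 2*0)**2))**2 = (2*(-3 + 0)*(1 + (-3 + 0))/(3 + 4*(-3 + 0) + 4*(-3 + 0)**2))**2 = (2*(-3)*(1 - 3)/(3 + 4*(-3) + 4*(-3)**2))**2 = (2*(-3)*(-2)/(3 - 12 + 4*9))**2 = (2*(-3)*(-2)/(3 - 12 + 36))**2 = (2*(-3)*(-2)/27)**2 = (2*(-3)*(1/27)*(-2))**2 = (4/9)**2 = 16/81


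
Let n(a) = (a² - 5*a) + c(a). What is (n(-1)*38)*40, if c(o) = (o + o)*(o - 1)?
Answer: 15200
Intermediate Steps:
c(o) = 2*o*(-1 + o) (c(o) = (2*o)*(-1 + o) = 2*o*(-1 + o))
n(a) = a² - 5*a + 2*a*(-1 + a) (n(a) = (a² - 5*a) + 2*a*(-1 + a) = a² - 5*a + 2*a*(-1 + a))
(n(-1)*38)*40 = (-(-7 + 3*(-1))*38)*40 = (-(-7 - 3)*38)*40 = (-1*(-10)*38)*40 = (10*38)*40 = 380*40 = 15200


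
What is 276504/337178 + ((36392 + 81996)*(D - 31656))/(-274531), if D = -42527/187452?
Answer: 29610943326430145443/2168955859447017 ≈ 13652.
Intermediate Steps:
D = -42527/187452 (D = -42527*1/187452 = -42527/187452 ≈ -0.22687)
276504/337178 + ((36392 + 81996)*(D - 31656))/(-274531) = 276504/337178 + ((36392 + 81996)*(-42527/187452 - 31656))/(-274531) = 276504*(1/337178) + (118388*(-5934023039/187452))*(-1/274531) = 138252/168589 - 175629279885283/46863*(-1/274531) = 138252/168589 + 175629279885283/12865346253 = 29610943326430145443/2168955859447017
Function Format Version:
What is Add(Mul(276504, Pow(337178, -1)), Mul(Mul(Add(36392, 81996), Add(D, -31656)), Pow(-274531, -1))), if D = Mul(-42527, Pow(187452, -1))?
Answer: Rational(29610943326430145443, 2168955859447017) ≈ 13652.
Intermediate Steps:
D = Rational(-42527, 187452) (D = Mul(-42527, Rational(1, 187452)) = Rational(-42527, 187452) ≈ -0.22687)
Add(Mul(276504, Pow(337178, -1)), Mul(Mul(Add(36392, 81996), Add(D, -31656)), Pow(-274531, -1))) = Add(Mul(276504, Pow(337178, -1)), Mul(Mul(Add(36392, 81996), Add(Rational(-42527, 187452), -31656)), Pow(-274531, -1))) = Add(Mul(276504, Rational(1, 337178)), Mul(Mul(118388, Rational(-5934023039, 187452)), Rational(-1, 274531))) = Add(Rational(138252, 168589), Mul(Rational(-175629279885283, 46863), Rational(-1, 274531))) = Add(Rational(138252, 168589), Rational(175629279885283, 12865346253)) = Rational(29610943326430145443, 2168955859447017)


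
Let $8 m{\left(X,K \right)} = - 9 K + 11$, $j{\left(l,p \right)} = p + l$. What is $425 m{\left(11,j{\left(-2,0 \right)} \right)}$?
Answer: $\frac{12325}{8} \approx 1540.6$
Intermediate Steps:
$j{\left(l,p \right)} = l + p$
$m{\left(X,K \right)} = \frac{11}{8} - \frac{9 K}{8}$ ($m{\left(X,K \right)} = \frac{- 9 K + 11}{8} = \frac{11 - 9 K}{8} = \frac{11}{8} - \frac{9 K}{8}$)
$425 m{\left(11,j{\left(-2,0 \right)} \right)} = 425 \left(\frac{11}{8} - \frac{9 \left(-2 + 0\right)}{8}\right) = 425 \left(\frac{11}{8} - - \frac{9}{4}\right) = 425 \left(\frac{11}{8} + \frac{9}{4}\right) = 425 \cdot \frac{29}{8} = \frac{12325}{8}$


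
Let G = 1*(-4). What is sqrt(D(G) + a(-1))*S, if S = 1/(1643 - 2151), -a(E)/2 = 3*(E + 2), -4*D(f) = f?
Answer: -I*sqrt(5)/508 ≈ -0.0044017*I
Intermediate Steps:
G = -4
D(f) = -f/4
a(E) = -12 - 6*E (a(E) = -6*(E + 2) = -6*(2 + E) = -2*(6 + 3*E) = -12 - 6*E)
S = -1/508 (S = 1/(-508) = -1/508 ≈ -0.0019685)
sqrt(D(G) + a(-1))*S = sqrt(-1/4*(-4) + (-12 - 6*(-1)))*(-1/508) = sqrt(1 + (-12 + 6))*(-1/508) = sqrt(1 - 6)*(-1/508) = sqrt(-5)*(-1/508) = (I*sqrt(5))*(-1/508) = -I*sqrt(5)/508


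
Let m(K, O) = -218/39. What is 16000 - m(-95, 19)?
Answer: 624218/39 ≈ 16006.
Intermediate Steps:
m(K, O) = -218/39 (m(K, O) = -218*1/39 = -218/39)
16000 - m(-95, 19) = 16000 - 1*(-218/39) = 16000 + 218/39 = 624218/39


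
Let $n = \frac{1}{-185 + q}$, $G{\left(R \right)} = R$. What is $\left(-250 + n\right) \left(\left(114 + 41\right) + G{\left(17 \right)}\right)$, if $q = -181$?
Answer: $- \frac{7869086}{183} \approx -43001.0$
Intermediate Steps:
$n = - \frac{1}{366}$ ($n = \frac{1}{-185 - 181} = \frac{1}{-366} = - \frac{1}{366} \approx -0.0027322$)
$\left(-250 + n\right) \left(\left(114 + 41\right) + G{\left(17 \right)}\right) = \left(-250 - \frac{1}{366}\right) \left(\left(114 + 41\right) + 17\right) = - \frac{91501 \left(155 + 17\right)}{366} = \left(- \frac{91501}{366}\right) 172 = - \frac{7869086}{183}$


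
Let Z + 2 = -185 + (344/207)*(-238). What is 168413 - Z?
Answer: 34982072/207 ≈ 1.6900e+5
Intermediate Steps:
Z = -120581/207 (Z = -2 + (-185 + (344/207)*(-238)) = -2 + (-185 - 81872/207) = -2 - 120167/207 = -120581/207 ≈ -582.52)
168413 - Z = 168413 - 1*(-120581/207) = 168413 + 120581/207 = 34982072/207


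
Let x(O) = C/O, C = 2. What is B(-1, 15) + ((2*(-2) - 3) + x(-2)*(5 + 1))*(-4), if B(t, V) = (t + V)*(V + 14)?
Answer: 458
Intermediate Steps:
B(t, V) = (14 + V)*(V + t) (B(t, V) = (V + t)*(14 + V) = (14 + V)*(V + t))
x(O) = 2/O
B(-1, 15) + ((2*(-2) - 3) + x(-2)*(5 + 1))*(-4) = (15**2 + 14*15 + 14*(-1) + 15*(-1)) + ((2*(-2) - 3) + (2/(-2))*(5 + 1))*(-4) = (225 + 210 - 14 - 15) + ((-4 - 3) + (2*(-1/2))*6)*(-4) = 406 + (-7 - 1*6)*(-4) = 406 + (-7 - 6)*(-4) = 406 - 13*(-4) = 406 + 52 = 458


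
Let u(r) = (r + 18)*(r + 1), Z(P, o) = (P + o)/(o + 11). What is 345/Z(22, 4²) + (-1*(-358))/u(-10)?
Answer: 164269/684 ≈ 240.16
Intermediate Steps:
Z(P, o) = (P + o)/(11 + o)
u(r) = (1 + r)*(18 + r) (u(r) = (18 + r)*(1 + r) = (1 + r)*(18 + r))
345/Z(22, 4²) + (-1*(-358))/u(-10) = 345/(((22 + 4²)/(11 + 4²))) + (-1*(-358))/(18 + (-10)² + 19*(-10)) = 345/(((22 + 16)/(11 + 16))) + 358/(18 + 100 - 190) = 345/((38/27)) + 358/(-72) = 345/(((1/27)*38)) + 358*(-1/72) = 345/(38/27) - 179/36 = 345*(27/38) - 179/36 = 9315/38 - 179/36 = 164269/684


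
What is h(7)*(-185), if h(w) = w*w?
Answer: -9065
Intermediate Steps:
h(w) = w²
h(7)*(-185) = 7²*(-185) = 49*(-185) = -9065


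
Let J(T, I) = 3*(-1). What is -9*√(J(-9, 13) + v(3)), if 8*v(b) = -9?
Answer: -9*I*√66/4 ≈ -18.279*I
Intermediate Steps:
J(T, I) = -3
v(b) = -9/8 (v(b) = (⅛)*(-9) = -9/8)
-9*√(J(-9, 13) + v(3)) = -9*√(-3 - 9/8) = -9*I*√66/4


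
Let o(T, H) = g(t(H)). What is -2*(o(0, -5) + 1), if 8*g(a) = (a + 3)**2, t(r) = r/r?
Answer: -6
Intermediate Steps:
t(r) = 1
g(a) = (3 + a)**2/8 (g(a) = (a + 3)**2/8 = (3 + a)**2/8)
o(T, H) = 2 (o(T, H) = (3 + 1)**2/8 = (1/8)*4**2 = (1/8)*16 = 2)
-2*(o(0, -5) + 1) = -2*(2 + 1) = -2*3 = -6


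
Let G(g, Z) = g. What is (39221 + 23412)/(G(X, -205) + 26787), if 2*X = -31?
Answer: 125266/53543 ≈ 2.3395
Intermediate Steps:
X = -31/2 (X = (1/2)*(-31) = -31/2 ≈ -15.500)
(39221 + 23412)/(G(X, -205) + 26787) = (39221 + 23412)/(-31/2 + 26787) = 62633/(53543/2) = 62633*(2/53543) = 125266/53543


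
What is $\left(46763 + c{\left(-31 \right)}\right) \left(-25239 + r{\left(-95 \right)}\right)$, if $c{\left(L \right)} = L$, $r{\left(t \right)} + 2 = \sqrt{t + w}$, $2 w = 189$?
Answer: $-1179562412 + 23366 i \sqrt{2} \approx -1.1796 \cdot 10^{9} + 33045.0 i$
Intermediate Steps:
$w = \frac{189}{2}$ ($w = \frac{1}{2} \cdot 189 = \frac{189}{2} \approx 94.5$)
$r{\left(t \right)} = -2 + \sqrt{\frac{189}{2} + t}$ ($r{\left(t \right)} = -2 + \sqrt{t + \frac{189}{2}} = -2 + \sqrt{\frac{189}{2} + t}$)
$\left(46763 + c{\left(-31 \right)}\right) \left(-25239 + r{\left(-95 \right)}\right) = \left(46763 - 31\right) \left(-25239 - \left(2 - \frac{\sqrt{378 + 4 \left(-95\right)}}{2}\right)\right) = 46732 \left(-25239 - \left(2 - \frac{\sqrt{378 - 380}}{2}\right)\right) = 46732 \left(-25239 - \left(2 - \frac{\sqrt{-2}}{2}\right)\right) = 46732 \left(-25239 - \left(2 - \frac{i \sqrt{2}}{2}\right)\right) = 46732 \left(-25241 + \frac{i \sqrt{2}}{2}\right) = -1179562412 + 23366 i \sqrt{2}$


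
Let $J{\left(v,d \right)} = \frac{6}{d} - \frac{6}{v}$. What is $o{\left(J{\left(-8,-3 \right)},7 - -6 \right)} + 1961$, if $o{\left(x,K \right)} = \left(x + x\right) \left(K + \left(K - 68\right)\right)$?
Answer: $2066$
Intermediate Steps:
$J{\left(v,d \right)} = - \frac{6}{v} + \frac{6}{d}$
$o{\left(x,K \right)} = 2 x \left(-68 + 2 K\right)$ ($o{\left(x,K \right)} = 2 x \left(K + \left(K - 68\right)\right) = 2 x \left(K + \left(-68 + K\right)\right) = 2 x \left(-68 + 2 K\right)$)
$o{\left(J{\left(-8,-3 \right)},7 - -6 \right)} + 1961 = 4 \left(- \frac{6}{-8} + \frac{6}{-3}\right) \left(-34 + \left(7 - -6\right)\right) + 1961 = 4 \left(\left(-6\right) \left(- \frac{1}{8}\right) + 6 \left(- \frac{1}{3}\right)\right) \left(-34 + \left(7 + 6\right)\right) + 1961 = 4 \left(\frac{3}{4} - 2\right) \left(-34 + 13\right) + 1961 = 4 \left(- \frac{5}{4}\right) \left(-21\right) + 1961 = 105 + 1961 = 2066$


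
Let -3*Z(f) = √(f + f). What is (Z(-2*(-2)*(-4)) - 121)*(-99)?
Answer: 11979 + 132*I*√2 ≈ 11979.0 + 186.68*I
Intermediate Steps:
Z(f) = -√2*√f/3 (Z(f) = -√(f + f)/3 = -√2*√f/3)
(Z(-2*(-2)*(-4)) - 121)*(-99) = (-√2*√(-2*(-2)*(-4))/3 - 121)*(-99) = (-√2*√(4*(-4))/3 - 121)*(-99) = (-√2*√(-16)/3 - 121)*(-99) = (-√2*4*I/3 - 121)*(-99) = (-4*I*√2/3 - 121)*(-99) = (-121 - 4*I*√2/3)*(-99) = 11979 + 132*I*√2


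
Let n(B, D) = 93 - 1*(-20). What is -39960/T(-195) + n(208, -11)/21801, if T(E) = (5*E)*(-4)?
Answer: -1116317/109005 ≈ -10.241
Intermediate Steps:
n(B, D) = 113 (n(B, D) = 93 + 20 = 113)
T(E) = -20*E
-39960/T(-195) + n(208, -11)/21801 = -39960/((-20*(-195))) + 113/21801 = -39960/3900 + 113*(1/21801) = -39960*1/3900 + 113/21801 = -666/65 + 113/21801 = -1116317/109005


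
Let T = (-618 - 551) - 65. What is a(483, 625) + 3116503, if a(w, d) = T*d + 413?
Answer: 2345666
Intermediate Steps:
T = -1234 (T = -1169 - 65 = -1234)
a(w, d) = 413 - 1234*d (a(w, d) = -1234*d + 413 = 413 - 1234*d)
a(483, 625) + 3116503 = (413 - 1234*625) + 3116503 = (413 - 771250) + 3116503 = -770837 + 3116503 = 2345666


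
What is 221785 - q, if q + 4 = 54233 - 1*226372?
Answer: 393928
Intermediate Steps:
q = -172143 (q = -4 + (54233 - 1*226372) = -4 + (54233 - 226372) = -4 - 172139 = -172143)
221785 - q = 221785 - 1*(-172143) = 221785 + 172143 = 393928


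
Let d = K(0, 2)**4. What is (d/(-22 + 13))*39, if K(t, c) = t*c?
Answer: 0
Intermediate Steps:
K(t, c) = c*t
d = 0 (d = (2*0)**4 = 0**4 = 0)
(d/(-22 + 13))*39 = (0/(-22 + 13))*39 = (0/(-9))*39 = (0*(-1/9))*39 = 0*39 = 0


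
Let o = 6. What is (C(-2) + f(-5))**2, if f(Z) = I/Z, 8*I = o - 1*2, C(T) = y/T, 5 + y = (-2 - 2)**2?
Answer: 784/25 ≈ 31.360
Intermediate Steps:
y = 11 (y = -5 + (-2 - 2)**2 = -5 + (-4)**2 = -5 + 16 = 11)
C(T) = 11/T
I = 1/2 (I = (6 - 1*2)/8 = (6 - 2)/8 = (1/8)*4 = 1/2 ≈ 0.50000)
f(Z) = 1/(2*Z)
(C(-2) + f(-5))**2 = (11/(-2) + (1/2)/(-5))**2 = (11*(-1/2) + (1/2)*(-1/5))**2 = (-11/2 - 1/10)**2 = (-28/5)**2 = 784/25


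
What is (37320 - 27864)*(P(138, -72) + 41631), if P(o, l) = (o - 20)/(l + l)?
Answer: 1180964962/3 ≈ 3.9365e+8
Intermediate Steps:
P(o, l) = (-20 + o)/(2*l) (P(o, l) = (-20 + o)/((2*l)) = (-20 + o)*(1/(2*l)) = (-20 + o)/(2*l))
(37320 - 27864)*(P(138, -72) + 41631) = (37320 - 27864)*((½)*(-20 + 138)/(-72) + 41631) = 9456*((½)*(-1/72)*118 + 41631) = 9456*(-59/72 + 41631) = 9456*(2997373/72) = 1180964962/3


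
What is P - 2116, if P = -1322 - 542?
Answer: -3980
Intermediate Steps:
P = -1864
P - 2116 = -1864 - 2116 = -3980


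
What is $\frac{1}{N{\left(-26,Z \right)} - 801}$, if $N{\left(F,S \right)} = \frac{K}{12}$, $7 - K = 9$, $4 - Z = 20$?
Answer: $- \frac{6}{4807} \approx -0.0012482$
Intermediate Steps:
$Z = -16$ ($Z = 4 - 20 = -16$)
$K = -2$ ($K = 7 - 9 = -2$)
$N{\left(F,S \right)} = - \frac{1}{6}$ ($N{\left(F,S \right)} = - \frac{2}{12} = \left(-2\right) \frac{1}{12} = - \frac{1}{6}$)
$\frac{1}{N{\left(-26,Z \right)} - 801} = \frac{1}{- \frac{1}{6} - 801} = \frac{1}{- \frac{4807}{6}} = - \frac{6}{4807}$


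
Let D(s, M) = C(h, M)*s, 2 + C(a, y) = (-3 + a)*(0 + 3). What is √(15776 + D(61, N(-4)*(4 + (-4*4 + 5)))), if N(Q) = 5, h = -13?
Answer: 3*√1414 ≈ 112.81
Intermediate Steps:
C(a, y) = -11 + 3*a (C(a, y) = -2 + (-3 + a)*(0 + 3) = -2 + (-3 + a)*3 = -2 + (-9 + 3*a) = -11 + 3*a)
D(s, M) = -50*s (D(s, M) = (-11 + 3*(-13))*s = (-11 - 39)*s = -50*s)
√(15776 + D(61, N(-4)*(4 + (-4*4 + 5)))) = √(15776 - 50*61) = √(15776 - 3050) = √12726 = 3*√1414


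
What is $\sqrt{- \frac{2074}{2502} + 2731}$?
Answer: $\frac{2 \sqrt{118686679}}{417} \approx 52.251$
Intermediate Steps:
$\sqrt{- \frac{2074}{2502} + 2731} = \sqrt{\left(-2074\right) \frac{1}{2502} + 2731} = \sqrt{- \frac{1037}{1251} + 2731} = \sqrt{\frac{3415444}{1251}} = \frac{2 \sqrt{118686679}}{417}$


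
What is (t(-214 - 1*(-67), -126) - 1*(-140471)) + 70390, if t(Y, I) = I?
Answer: 210735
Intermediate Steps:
(t(-214 - 1*(-67), -126) - 1*(-140471)) + 70390 = (-126 - 1*(-140471)) + 70390 = (-126 + 140471) + 70390 = 140345 + 70390 = 210735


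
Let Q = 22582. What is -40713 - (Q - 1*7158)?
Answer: -56137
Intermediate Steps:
-40713 - (Q - 1*7158) = -40713 - (22582 - 1*7158) = -40713 - (22582 - 7158) = -40713 - 1*15424 = -40713 - 15424 = -56137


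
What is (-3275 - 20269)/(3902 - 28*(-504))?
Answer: -11772/9007 ≈ -1.3070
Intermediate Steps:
(-3275 - 20269)/(3902 - 28*(-504)) = -23544/(3902 + 14112) = -23544/18014 = -23544*1/18014 = -11772/9007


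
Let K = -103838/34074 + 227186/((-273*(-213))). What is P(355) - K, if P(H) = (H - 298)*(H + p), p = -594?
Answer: -1499660738950/110076057 ≈ -13624.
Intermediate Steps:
P(H) = (-594 + H)*(-298 + H) (P(H) = (H - 298)*(H - 594) = (-298 + H)*(-594 + H) = (-594 + H)*(-298 + H))
K = 94614439/110076057 (K = -103838*1/34074 + 227186/58149 = -51919/17037 + 227186*(1/58149) = -51919/17037 + 227186/58149 = 94614439/110076057 ≈ 0.85954)
P(355) - K = (177012 + 355² - 892*355) - 1*94614439/110076057 = (177012 + 126025 - 316660) - 94614439/110076057 = -13623 - 94614439/110076057 = -1499660738950/110076057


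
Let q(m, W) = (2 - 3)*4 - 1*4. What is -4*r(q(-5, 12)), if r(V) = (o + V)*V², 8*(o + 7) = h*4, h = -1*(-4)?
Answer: 3328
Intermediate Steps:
h = 4
o = -5 (o = -7 + (4*4)/8 = -7 + (⅛)*16 = -7 + 2 = -5)
q(m, W) = -8 (q(m, W) = -1*4 - 4 = -4 - 4 = -8)
r(V) = V²*(-5 + V) (r(V) = (-5 + V)*V² = V²*(-5 + V))
-4*r(q(-5, 12)) = -4*(-8)²*(-5 - 8) = -256*(-13) = -4*(-832) = 3328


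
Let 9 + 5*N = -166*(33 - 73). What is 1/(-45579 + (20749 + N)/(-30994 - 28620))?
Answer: -149035/6792921453 ≈ -2.1940e-5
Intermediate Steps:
N = 6631/5 (N = -9/5 + (-166*(33 - 73))/5 = -9/5 + (-166*(-40))/5 = -9/5 + (⅕)*6640 = -9/5 + 1328 = 6631/5 ≈ 1326.2)
1/(-45579 + (20749 + N)/(-30994 - 28620)) = 1/(-45579 + (20749 + 6631/5)/(-30994 - 28620)) = 1/(-45579 + (110376/5)/(-59614)) = 1/(-45579 + (110376/5)*(-1/59614)) = 1/(-45579 - 55188/149035) = 1/(-6792921453/149035) = -149035/6792921453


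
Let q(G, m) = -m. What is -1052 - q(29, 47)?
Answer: -1005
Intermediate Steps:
-1052 - q(29, 47) = -1052 - (-1)*47 = -1052 - 1*(-47) = -1052 + 47 = -1005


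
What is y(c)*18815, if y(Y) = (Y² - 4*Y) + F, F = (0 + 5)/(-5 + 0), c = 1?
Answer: -75260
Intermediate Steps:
F = -1 (F = 5/(-5) = 5*(-⅕) = -1)
y(Y) = -1 + Y² - 4*Y (y(Y) = (Y² - 4*Y) - 1 = -1 + Y² - 4*Y)
y(c)*18815 = (-1 + 1² - 4*1)*18815 = (-1 + 1 - 4)*18815 = -4*18815 = -75260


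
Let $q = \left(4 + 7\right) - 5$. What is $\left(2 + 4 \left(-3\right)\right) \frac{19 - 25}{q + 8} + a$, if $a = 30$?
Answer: $\frac{240}{7} \approx 34.286$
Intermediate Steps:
$q = 6$ ($q = 11 - 5 = 6$)
$\left(2 + 4 \left(-3\right)\right) \frac{19 - 25}{q + 8} + a = \left(2 + 4 \left(-3\right)\right) \frac{19 - 25}{6 + 8} + 30 = \left(2 - 12\right) \left(- \frac{6}{14}\right) + 30 = - 10 \left(\left(-6\right) \frac{1}{14}\right) + 30 = \left(-10\right) \left(- \frac{3}{7}\right) + 30 = \frac{30}{7} + 30 = \frac{240}{7}$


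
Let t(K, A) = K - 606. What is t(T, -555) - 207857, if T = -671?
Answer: -209134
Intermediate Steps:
t(K, A) = -606 + K
t(T, -555) - 207857 = (-606 - 671) - 207857 = -1277 - 207857 = -209134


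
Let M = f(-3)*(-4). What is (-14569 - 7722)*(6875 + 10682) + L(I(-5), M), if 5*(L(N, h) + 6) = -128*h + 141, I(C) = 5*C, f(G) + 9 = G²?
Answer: -1956815324/5 ≈ -3.9136e+8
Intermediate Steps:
f(G) = -9 + G²
M = 0 (M = (-9 + (-3)²)*(-4) = (-9 + 9)*(-4) = 0*(-4) = 0)
L(N, h) = 111/5 - 128*h/5 (L(N, h) = -6 + (-128*h + 141)/5 = -6 + (141 - 128*h)/5 = -6 + (141/5 - 128*h/5) = 111/5 - 128*h/5)
(-14569 - 7722)*(6875 + 10682) + L(I(-5), M) = (-14569 - 7722)*(6875 + 10682) + (111/5 - 128/5*0) = -22291*17557 + (111/5 + 0) = -391363087 + 111/5 = -1956815324/5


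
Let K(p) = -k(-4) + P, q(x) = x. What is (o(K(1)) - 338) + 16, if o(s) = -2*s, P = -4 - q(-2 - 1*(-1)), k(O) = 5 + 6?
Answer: -294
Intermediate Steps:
k(O) = 11
P = -3 (P = -4 - (-2 - 1*(-1)) = -4 - (-2 + 1) = -4 - 1*(-1) = -4 + 1 = -3)
K(p) = -14 (K(p) = -1*11 - 3 = -11 - 3 = -14)
(o(K(1)) - 338) + 16 = (-2*(-14) - 338) + 16 = (28 - 338) + 16 = -310 + 16 = -294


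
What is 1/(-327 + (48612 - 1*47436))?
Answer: 1/849 ≈ 0.0011779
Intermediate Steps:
1/(-327 + (48612 - 1*47436)) = 1/(-327 + (48612 - 47436)) = 1/(-327 + 1176) = 1/849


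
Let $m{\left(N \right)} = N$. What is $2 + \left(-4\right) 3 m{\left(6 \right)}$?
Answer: $-70$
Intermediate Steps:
$2 + \left(-4\right) 3 m{\left(6 \right)} = 2 + \left(-4\right) 3 \cdot 6 = 2 - 72 = -70$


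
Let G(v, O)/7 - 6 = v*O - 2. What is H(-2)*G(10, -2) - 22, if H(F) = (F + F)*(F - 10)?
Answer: -5398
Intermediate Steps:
G(v, O) = 28 + 7*O*v (G(v, O) = 42 + 7*(v*O - 2) = 42 + 7*(O*v - 2) = 42 + 7*(-2 + O*v) = 42 + (-14 + 7*O*v) = 28 + 7*O*v)
H(F) = 2*F*(-10 + F) (H(F) = (2*F)*(-10 + F) = 2*F*(-10 + F))
H(-2)*G(10, -2) - 22 = (2*(-2)*(-10 - 2))*(28 + 7*(-2)*10) - 22 = (2*(-2)*(-12))*(28 - 140) - 22 = 48*(-112) - 22 = -5376 - 22 = -5398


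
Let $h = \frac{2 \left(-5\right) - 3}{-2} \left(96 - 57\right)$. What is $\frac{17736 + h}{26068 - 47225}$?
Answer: $- \frac{35979}{42314} \approx -0.85029$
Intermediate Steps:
$h = \frac{507}{2}$ ($h = - \frac{-10 - 3}{2} \cdot 39 = \left(- \frac{1}{2}\right) \left(-13\right) 39 = \frac{13}{2} \cdot 39 = \frac{507}{2} \approx 253.5$)
$\frac{17736 + h}{26068 - 47225} = \frac{17736 + \frac{507}{2}}{26068 - 47225} = \frac{35979}{2 \left(-21157\right)} = \frac{35979}{2} \left(- \frac{1}{21157}\right) = - \frac{35979}{42314}$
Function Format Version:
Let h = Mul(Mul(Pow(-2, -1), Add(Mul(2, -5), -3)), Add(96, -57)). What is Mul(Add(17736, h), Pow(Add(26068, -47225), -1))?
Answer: Rational(-35979, 42314) ≈ -0.85029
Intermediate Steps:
h = Rational(507, 2) (h = Mul(Mul(Rational(-1, 2), Add(-10, -3)), 39) = Mul(Mul(Rational(-1, 2), -13), 39) = Mul(Rational(13, 2), 39) = Rational(507, 2) ≈ 253.50)
Mul(Add(17736, h), Pow(Add(26068, -47225), -1)) = Mul(Add(17736, Rational(507, 2)), Pow(Add(26068, -47225), -1)) = Mul(Rational(35979, 2), Pow(-21157, -1)) = Mul(Rational(35979, 2), Rational(-1, 21157)) = Rational(-35979, 42314)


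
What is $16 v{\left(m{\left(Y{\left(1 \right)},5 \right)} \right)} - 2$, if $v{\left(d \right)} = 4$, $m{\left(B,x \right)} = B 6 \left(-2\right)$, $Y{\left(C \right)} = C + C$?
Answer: $62$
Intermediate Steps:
$Y{\left(C \right)} = 2 C$
$m{\left(B,x \right)} = - 12 B$ ($m{\left(B,x \right)} = 6 B \left(-2\right) = - 12 B$)
$16 v{\left(m{\left(Y{\left(1 \right)},5 \right)} \right)} - 2 = 16 \cdot 4 - 2 = 64 - 2 = 62$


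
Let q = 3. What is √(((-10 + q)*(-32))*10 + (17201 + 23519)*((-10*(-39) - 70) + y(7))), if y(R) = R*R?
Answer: 4*√939245 ≈ 3876.6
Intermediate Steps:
y(R) = R²
√(((-10 + q)*(-32))*10 + (17201 + 23519)*((-10*(-39) - 70) + y(7))) = √(((-10 + 3)*(-32))*10 + (17201 + 23519)*((-10*(-39) - 70) + 7²)) = √(-7*(-32)*10 + 40720*((390 - 70) + 49)) = √(224*10 + 40720*(320 + 49)) = √(2240 + 40720*369) = √(2240 + 15025680) = √15027920 = 4*√939245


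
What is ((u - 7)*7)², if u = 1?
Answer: 1764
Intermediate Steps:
((u - 7)*7)² = ((1 - 7)*7)² = (-6*7)² = (-42)² = 1764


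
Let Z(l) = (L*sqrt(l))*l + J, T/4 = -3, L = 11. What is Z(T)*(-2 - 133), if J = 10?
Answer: -1350 + 35640*I*sqrt(3) ≈ -1350.0 + 61730.0*I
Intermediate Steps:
T = -12 (T = 4*(-3) = -12)
Z(l) = 10 + 11*l**(3/2) (Z(l) = (11*sqrt(l))*l + 10 = 11*l**(3/2) + 10 = 10 + 11*l**(3/2))
Z(T)*(-2 - 133) = (10 + 11*(-12)**(3/2))*(-2 - 133) = (10 + 11*(-24*I*sqrt(3)))*(-135) = (10 - 264*I*sqrt(3))*(-135) = -1350 + 35640*I*sqrt(3)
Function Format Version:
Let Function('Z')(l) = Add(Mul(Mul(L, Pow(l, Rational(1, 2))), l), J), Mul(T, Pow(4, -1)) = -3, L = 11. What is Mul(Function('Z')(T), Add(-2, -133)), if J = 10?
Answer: Add(-1350, Mul(35640, I, Pow(3, Rational(1, 2)))) ≈ Add(-1350.0, Mul(61730., I))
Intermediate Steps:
T = -12 (T = Mul(4, -3) = -12)
Function('Z')(l) = Add(10, Mul(11, Pow(l, Rational(3, 2)))) (Function('Z')(l) = Add(Mul(Mul(11, Pow(l, Rational(1, 2))), l), 10) = Add(Mul(11, Pow(l, Rational(3, 2))), 10) = Add(10, Mul(11, Pow(l, Rational(3, 2)))))
Mul(Function('Z')(T), Add(-2, -133)) = Mul(Add(10, Mul(11, Pow(-12, Rational(3, 2)))), Add(-2, -133)) = Mul(Add(10, Mul(11, Mul(-24, I, Pow(3, Rational(1, 2))))), -135) = Mul(Add(10, Mul(-264, I, Pow(3, Rational(1, 2)))), -135) = Add(-1350, Mul(35640, I, Pow(3, Rational(1, 2))))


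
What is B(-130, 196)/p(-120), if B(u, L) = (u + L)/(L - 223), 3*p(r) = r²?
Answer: -11/21600 ≈ -0.00050926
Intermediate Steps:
p(r) = r²/3
B(u, L) = (L + u)/(-223 + L)
B(-130, 196)/p(-120) = ((196 - 130)/(-223 + 196))/(((⅓)*(-120)²)) = (66/(-27))/(((⅓)*14400)) = -1/27*66/4800 = -22/9*1/4800 = -11/21600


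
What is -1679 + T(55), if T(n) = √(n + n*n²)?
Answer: -1679 + √166430 ≈ -1271.0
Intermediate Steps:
T(n) = √(n + n³)
-1679 + T(55) = -1679 + √(55 + 55³) = -1679 + √(55 + 166375) = -1679 + √166430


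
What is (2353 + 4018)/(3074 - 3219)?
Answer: -6371/145 ≈ -43.938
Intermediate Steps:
(2353 + 4018)/(3074 - 3219) = 6371/(-145) = 6371*(-1/145) = -6371/145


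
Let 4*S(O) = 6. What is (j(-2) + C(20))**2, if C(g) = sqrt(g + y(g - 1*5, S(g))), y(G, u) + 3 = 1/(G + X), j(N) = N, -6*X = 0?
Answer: 316/15 - 64*sqrt(15)/15 ≈ 4.5419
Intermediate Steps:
X = 0 (X = -1/6*0 = 0)
S(O) = 3/2 (S(O) = (1/4)*6 = 3/2)
y(G, u) = -3 + 1/G (y(G, u) = -3 + 1/(G + 0) = -3 + 1/G)
C(g) = sqrt(-3 + g + 1/(-5 + g)) (C(g) = sqrt(g + (-3 + 1/(g - 1*5))) = sqrt(g + (-3 + 1/(g - 5))) = sqrt(g + (-3 + 1/(-5 + g))) = sqrt(-3 + g + 1/(-5 + g)))
(j(-2) + C(20))**2 = (-2 + sqrt((16 + 20**2 - 8*20)/(-5 + 20)))**2 = (-2 + sqrt((16 + 400 - 160)/15))**2 = (-2 + sqrt((1/15)*256))**2 = (-2 + sqrt(256/15))**2 = (-2 + 16*sqrt(15)/15)**2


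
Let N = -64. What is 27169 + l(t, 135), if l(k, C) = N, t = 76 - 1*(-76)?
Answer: 27105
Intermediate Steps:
t = 152 (t = 76 + 76 = 152)
l(k, C) = -64
27169 + l(t, 135) = 27169 - 64 = 27105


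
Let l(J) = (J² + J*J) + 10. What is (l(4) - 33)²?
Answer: 81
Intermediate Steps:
l(J) = 10 + 2*J² (l(J) = (J² + J²) + 10 = 2*J² + 10 = 10 + 2*J²)
(l(4) - 33)² = ((10 + 2*4²) - 33)² = ((10 + 2*16) - 33)² = ((10 + 32) - 33)² = (42 - 33)² = 9² = 81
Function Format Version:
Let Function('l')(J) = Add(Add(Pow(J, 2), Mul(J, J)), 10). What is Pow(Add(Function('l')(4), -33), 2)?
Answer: 81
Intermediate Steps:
Function('l')(J) = Add(10, Mul(2, Pow(J, 2))) (Function('l')(J) = Add(Add(Pow(J, 2), Pow(J, 2)), 10) = Add(Mul(2, Pow(J, 2)), 10) = Add(10, Mul(2, Pow(J, 2))))
Pow(Add(Function('l')(4), -33), 2) = Pow(Add(Add(10, Mul(2, Pow(4, 2))), -33), 2) = Pow(Add(Add(10, Mul(2, 16)), -33), 2) = Pow(Add(Add(10, 32), -33), 2) = Pow(Add(42, -33), 2) = Pow(9, 2) = 81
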